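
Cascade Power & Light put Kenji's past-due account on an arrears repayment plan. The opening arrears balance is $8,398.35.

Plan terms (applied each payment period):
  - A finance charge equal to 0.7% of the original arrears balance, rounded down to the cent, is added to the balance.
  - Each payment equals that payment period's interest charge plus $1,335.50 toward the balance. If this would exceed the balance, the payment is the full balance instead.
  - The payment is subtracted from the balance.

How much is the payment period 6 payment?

Payment period 1: opening $8,398.35; interest $58.78 → $8,457.13; payment $1,394.28; balance $7,062.85
Payment period 2: opening $7,062.85; interest $58.78 → $7,121.63; payment $1,394.28; balance $5,727.35
Payment period 3: opening $5,727.35; interest $58.78 → $5,786.13; payment $1,394.28; balance $4,391.85
Payment period 4: opening $4,391.85; interest $58.78 → $4,450.63; payment $1,394.28; balance $3,056.35
Payment period 5: opening $3,056.35; interest $58.78 → $3,115.13; payment $1,394.28; balance $1,720.85
Payment period 6: opening $1,720.85; interest $58.78 → $1,779.63; payment $1,394.28; balance $385.35

$1,394.28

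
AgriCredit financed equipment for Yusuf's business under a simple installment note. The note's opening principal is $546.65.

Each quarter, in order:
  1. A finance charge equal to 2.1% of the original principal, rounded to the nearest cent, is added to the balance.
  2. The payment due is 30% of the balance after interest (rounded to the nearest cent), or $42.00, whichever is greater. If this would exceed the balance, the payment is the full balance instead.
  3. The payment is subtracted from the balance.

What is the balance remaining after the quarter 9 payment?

Quarter 1: $546.65 +$11.48 interest = $558.13; pay $167.44 → $390.69
Quarter 2: $390.69 +$11.48 interest = $402.17; pay $120.65 → $281.52
Quarter 3: $281.52 +$11.48 interest = $293.00; pay $87.90 → $205.10
Quarter 4: $205.10 +$11.48 interest = $216.58; pay $64.97 → $151.61
Quarter 5: $151.61 +$11.48 interest = $163.09; pay $48.93 → $114.16
Quarter 6: $114.16 +$11.48 interest = $125.64; pay $42.00 → $83.64
Quarter 7: $83.64 +$11.48 interest = $95.12; pay $42.00 → $53.12
Quarter 8: $53.12 +$11.48 interest = $64.60; pay $42.00 → $22.60
Quarter 9: $22.60 +$11.48 interest = $34.08; pay $34.08 → $0.00

$0.00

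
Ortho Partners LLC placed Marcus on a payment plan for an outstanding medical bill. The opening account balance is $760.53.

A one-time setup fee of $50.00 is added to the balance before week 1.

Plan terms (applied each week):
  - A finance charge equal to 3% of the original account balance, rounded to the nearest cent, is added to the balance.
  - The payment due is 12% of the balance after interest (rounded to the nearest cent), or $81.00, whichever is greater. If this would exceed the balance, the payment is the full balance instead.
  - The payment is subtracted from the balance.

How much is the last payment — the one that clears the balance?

Week 1: opening $810.53; interest $22.82 → $833.35; payment $100.00; balance $733.35
Week 2: opening $733.35; interest $22.82 → $756.17; payment $90.74; balance $665.43
Week 3: opening $665.43; interest $22.82 → $688.25; payment $82.59; balance $605.66
Week 4: opening $605.66; interest $22.82 → $628.48; payment $81.00; balance $547.48
Week 5: opening $547.48; interest $22.82 → $570.30; payment $81.00; balance $489.30
Week 6: opening $489.30; interest $22.82 → $512.12; payment $81.00; balance $431.12
Week 7: opening $431.12; interest $22.82 → $453.94; payment $81.00; balance $372.94
Week 8: opening $372.94; interest $22.82 → $395.76; payment $81.00; balance $314.76
Week 9: opening $314.76; interest $22.82 → $337.58; payment $81.00; balance $256.58
Week 10: opening $256.58; interest $22.82 → $279.40; payment $81.00; balance $198.40
Week 11: opening $198.40; interest $22.82 → $221.22; payment $81.00; balance $140.22
Week 12: opening $140.22; interest $22.82 → $163.04; payment $81.00; balance $82.04
Week 13: opening $82.04; interest $22.82 → $104.86; payment $81.00; balance $23.86
Week 14: opening $23.86; interest $22.82 → $46.68; payment $46.68; balance $0.00

$46.68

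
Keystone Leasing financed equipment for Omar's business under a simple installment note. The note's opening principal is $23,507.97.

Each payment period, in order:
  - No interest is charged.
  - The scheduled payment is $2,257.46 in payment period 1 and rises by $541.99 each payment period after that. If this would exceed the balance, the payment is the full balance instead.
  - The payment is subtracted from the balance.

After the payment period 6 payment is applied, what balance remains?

$1,833.36

Payment period 1: opening $23,507.97; payment $2,257.46; balance $21,250.51
Payment period 2: opening $21,250.51; payment $2,799.45; balance $18,451.06
Payment period 3: opening $18,451.06; payment $3,341.44; balance $15,109.62
Payment period 4: opening $15,109.62; payment $3,883.43; balance $11,226.19
Payment period 5: opening $11,226.19; payment $4,425.42; balance $6,800.77
Payment period 6: opening $6,800.77; payment $4,967.41; balance $1,833.36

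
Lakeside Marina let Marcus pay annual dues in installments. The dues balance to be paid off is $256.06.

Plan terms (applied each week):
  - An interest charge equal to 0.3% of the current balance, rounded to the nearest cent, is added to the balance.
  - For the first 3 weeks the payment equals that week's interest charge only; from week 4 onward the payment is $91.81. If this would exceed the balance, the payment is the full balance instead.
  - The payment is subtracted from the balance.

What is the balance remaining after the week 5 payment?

$73.71

Week 1: $256.06 +$0.77 interest = $256.83; pay $0.77 → $256.06
Week 2: $256.06 +$0.77 interest = $256.83; pay $0.77 → $256.06
Week 3: $256.06 +$0.77 interest = $256.83; pay $0.77 → $256.06
Week 4: $256.06 +$0.77 interest = $256.83; pay $91.81 → $165.02
Week 5: $165.02 +$0.50 interest = $165.52; pay $91.81 → $73.71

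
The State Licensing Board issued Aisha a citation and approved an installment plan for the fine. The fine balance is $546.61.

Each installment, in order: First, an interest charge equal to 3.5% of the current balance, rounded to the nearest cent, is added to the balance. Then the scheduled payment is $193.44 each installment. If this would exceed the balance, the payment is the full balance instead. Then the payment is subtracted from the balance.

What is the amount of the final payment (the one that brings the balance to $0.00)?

$5.35

Installment 1: $546.61 +$19.13 interest = $565.74; pay $193.44 → $372.30
Installment 2: $372.30 +$13.03 interest = $385.33; pay $193.44 → $191.89
Installment 3: $191.89 +$6.72 interest = $198.61; pay $193.44 → $5.17
Installment 4: $5.17 +$0.18 interest = $5.35; pay $5.35 → $0.00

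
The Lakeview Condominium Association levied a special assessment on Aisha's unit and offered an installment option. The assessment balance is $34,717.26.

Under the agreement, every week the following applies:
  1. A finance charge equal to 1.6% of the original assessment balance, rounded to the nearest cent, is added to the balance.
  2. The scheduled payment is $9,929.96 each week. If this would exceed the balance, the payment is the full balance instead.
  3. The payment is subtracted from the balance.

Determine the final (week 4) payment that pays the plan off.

$7,149.30

Week 1: opening $34,717.26; interest $555.48 → $35,272.74; payment $9,929.96; balance $25,342.78
Week 2: opening $25,342.78; interest $555.48 → $25,898.26; payment $9,929.96; balance $15,968.30
Week 3: opening $15,968.30; interest $555.48 → $16,523.78; payment $9,929.96; balance $6,593.82
Week 4: opening $6,593.82; interest $555.48 → $7,149.30; payment $7,149.30; balance $0.00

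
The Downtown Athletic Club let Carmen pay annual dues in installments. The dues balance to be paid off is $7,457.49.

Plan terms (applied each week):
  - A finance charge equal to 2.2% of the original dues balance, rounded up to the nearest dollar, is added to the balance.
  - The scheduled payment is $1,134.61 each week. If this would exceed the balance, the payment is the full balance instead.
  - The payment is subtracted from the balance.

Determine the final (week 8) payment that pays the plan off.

$835.22

# | Opening | Interest | Payment | End bal
1 | $7,457.49 | $165.00 | $1,134.61 | $6,487.88
2 | $6,487.88 | $165.00 | $1,134.61 | $5,518.27
3 | $5,518.27 | $165.00 | $1,134.61 | $4,548.66
4 | $4,548.66 | $165.00 | $1,134.61 | $3,579.05
5 | $3,579.05 | $165.00 | $1,134.61 | $2,609.44
6 | $2,609.44 | $165.00 | $1,134.61 | $1,639.83
7 | $1,639.83 | $165.00 | $1,134.61 | $670.22
8 | $670.22 | $165.00 | $835.22 | $0.00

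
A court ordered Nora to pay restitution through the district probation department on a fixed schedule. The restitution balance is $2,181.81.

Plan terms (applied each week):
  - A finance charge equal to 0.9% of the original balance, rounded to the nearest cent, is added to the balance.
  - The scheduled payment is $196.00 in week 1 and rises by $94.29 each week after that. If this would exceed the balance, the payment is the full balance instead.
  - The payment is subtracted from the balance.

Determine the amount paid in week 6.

$376.75

Week 1: $2,181.81 +$19.64 interest = $2,201.45; pay $196.00 → $2,005.45
Week 2: $2,005.45 +$19.64 interest = $2,025.09; pay $290.29 → $1,734.80
Week 3: $1,734.80 +$19.64 interest = $1,754.44; pay $384.58 → $1,369.86
Week 4: $1,369.86 +$19.64 interest = $1,389.50; pay $478.87 → $910.63
Week 5: $910.63 +$19.64 interest = $930.27; pay $573.16 → $357.11
Week 6: $357.11 +$19.64 interest = $376.75; pay $376.75 → $0.00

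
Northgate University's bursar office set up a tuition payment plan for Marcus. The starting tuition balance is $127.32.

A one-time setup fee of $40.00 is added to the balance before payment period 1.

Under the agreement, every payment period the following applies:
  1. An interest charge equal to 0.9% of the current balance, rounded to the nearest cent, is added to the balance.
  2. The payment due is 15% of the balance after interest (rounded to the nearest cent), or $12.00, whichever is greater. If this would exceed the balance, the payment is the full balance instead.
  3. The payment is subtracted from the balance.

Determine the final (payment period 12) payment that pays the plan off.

# | Opening | Interest | Payment | End bal
1 | $167.32 | $1.51 | $25.32 | $143.51
2 | $143.51 | $1.29 | $21.72 | $123.08
3 | $123.08 | $1.11 | $18.63 | $105.56
4 | $105.56 | $0.95 | $15.98 | $90.53
5 | $90.53 | $0.81 | $13.70 | $77.64
6 | $77.64 | $0.70 | $12.00 | $66.34
7 | $66.34 | $0.60 | $12.00 | $54.94
8 | $54.94 | $0.49 | $12.00 | $43.43
9 | $43.43 | $0.39 | $12.00 | $31.82
10 | $31.82 | $0.29 | $12.00 | $20.11
11 | $20.11 | $0.18 | $12.00 | $8.29
12 | $8.29 | $0.07 | $8.36 | $0.00

$8.36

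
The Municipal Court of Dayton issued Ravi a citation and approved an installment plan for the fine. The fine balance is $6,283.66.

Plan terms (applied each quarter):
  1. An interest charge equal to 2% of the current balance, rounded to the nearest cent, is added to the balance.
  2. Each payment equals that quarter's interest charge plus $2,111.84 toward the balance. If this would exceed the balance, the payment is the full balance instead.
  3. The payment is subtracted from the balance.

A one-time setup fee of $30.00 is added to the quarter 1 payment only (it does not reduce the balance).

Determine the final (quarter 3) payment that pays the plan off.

# | Opening | Interest | Payment | Fee | End bal
1 | $6,283.66 | $125.67 | $2,237.51 | $30.00 | $4,171.82
2 | $4,171.82 | $83.44 | $2,195.28 | — | $2,059.98
3 | $2,059.98 | $41.20 | $2,101.18 | — | $0.00

$2,101.18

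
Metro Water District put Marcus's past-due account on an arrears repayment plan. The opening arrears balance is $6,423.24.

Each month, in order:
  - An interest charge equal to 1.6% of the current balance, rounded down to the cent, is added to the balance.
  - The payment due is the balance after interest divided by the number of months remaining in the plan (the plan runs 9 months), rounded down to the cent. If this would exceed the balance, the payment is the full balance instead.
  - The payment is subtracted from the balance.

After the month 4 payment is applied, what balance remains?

Month 1: opening $6,423.24; interest $102.77 → $6,526.01; payment $725.11; balance $5,800.90
Month 2: opening $5,800.90; interest $92.81 → $5,893.71; payment $736.71; balance $5,157.00
Month 3: opening $5,157.00; interest $82.51 → $5,239.51; payment $748.50; balance $4,491.01
Month 4: opening $4,491.01; interest $71.85 → $4,562.86; payment $760.47; balance $3,802.39

$3,802.39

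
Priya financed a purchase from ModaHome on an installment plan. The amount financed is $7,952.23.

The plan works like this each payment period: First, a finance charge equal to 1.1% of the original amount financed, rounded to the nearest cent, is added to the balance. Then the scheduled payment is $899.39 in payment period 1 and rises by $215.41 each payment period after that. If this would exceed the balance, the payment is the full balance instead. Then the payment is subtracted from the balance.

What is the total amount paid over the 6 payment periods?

$8,477.05

Payment period 1: opening $7,952.23; interest $87.47 → $8,039.70; payment $899.39; balance $7,140.31
Payment period 2: opening $7,140.31; interest $87.47 → $7,227.78; payment $1,114.80; balance $6,112.98
Payment period 3: opening $6,112.98; interest $87.47 → $6,200.45; payment $1,330.21; balance $4,870.24
Payment period 4: opening $4,870.24; interest $87.47 → $4,957.71; payment $1,545.62; balance $3,412.09
Payment period 5: opening $3,412.09; interest $87.47 → $3,499.56; payment $1,761.03; balance $1,738.53
Payment period 6: opening $1,738.53; interest $87.47 → $1,826.00; payment $1,826.00; balance $0.00
Total paid: $8,477.05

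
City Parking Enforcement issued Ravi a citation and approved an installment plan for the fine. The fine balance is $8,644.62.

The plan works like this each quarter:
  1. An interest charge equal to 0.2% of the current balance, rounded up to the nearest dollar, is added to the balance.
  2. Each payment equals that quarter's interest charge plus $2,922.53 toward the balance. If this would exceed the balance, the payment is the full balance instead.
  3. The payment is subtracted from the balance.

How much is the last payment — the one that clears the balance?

$2,805.56

# | Opening | Interest | Payment | End bal
1 | $8,644.62 | $18.00 | $2,940.53 | $5,722.09
2 | $5,722.09 | $12.00 | $2,934.53 | $2,799.56
3 | $2,799.56 | $6.00 | $2,805.56 | $0.00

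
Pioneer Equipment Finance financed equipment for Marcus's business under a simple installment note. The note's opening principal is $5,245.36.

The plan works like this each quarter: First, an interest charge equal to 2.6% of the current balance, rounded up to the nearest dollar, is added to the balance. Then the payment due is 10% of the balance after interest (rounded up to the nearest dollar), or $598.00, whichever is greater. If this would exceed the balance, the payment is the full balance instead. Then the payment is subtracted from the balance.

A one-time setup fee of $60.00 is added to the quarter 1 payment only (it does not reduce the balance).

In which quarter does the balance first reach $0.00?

# | Opening | Interest | Payment | Fee | End bal
1 | $5,245.36 | $137.00 | $598.00 | $60.00 | $4,784.36
2 | $4,784.36 | $125.00 | $598.00 | — | $4,311.36
3 | $4,311.36 | $113.00 | $598.00 | — | $3,826.36
4 | $3,826.36 | $100.00 | $598.00 | — | $3,328.36
5 | $3,328.36 | $87.00 | $598.00 | — | $2,817.36
6 | $2,817.36 | $74.00 | $598.00 | — | $2,293.36
7 | $2,293.36 | $60.00 | $598.00 | — | $1,755.36
8 | $1,755.36 | $46.00 | $598.00 | — | $1,203.36
9 | $1,203.36 | $32.00 | $598.00 | — | $637.36
10 | $637.36 | $17.00 | $598.00 | — | $56.36
11 | $56.36 | $2.00 | $58.36 | — | $0.00
Balance reaches $0.00 in quarter 11.

11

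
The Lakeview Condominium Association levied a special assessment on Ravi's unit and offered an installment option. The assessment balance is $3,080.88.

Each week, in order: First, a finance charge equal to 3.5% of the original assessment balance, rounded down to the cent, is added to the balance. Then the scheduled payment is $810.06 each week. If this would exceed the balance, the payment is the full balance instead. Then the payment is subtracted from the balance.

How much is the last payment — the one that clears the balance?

# | Opening | Interest | Payment | End bal
1 | $3,080.88 | $107.83 | $810.06 | $2,378.65
2 | $2,378.65 | $107.83 | $810.06 | $1,676.42
3 | $1,676.42 | $107.83 | $810.06 | $974.19
4 | $974.19 | $107.83 | $810.06 | $271.96
5 | $271.96 | $107.83 | $379.79 | $0.00

$379.79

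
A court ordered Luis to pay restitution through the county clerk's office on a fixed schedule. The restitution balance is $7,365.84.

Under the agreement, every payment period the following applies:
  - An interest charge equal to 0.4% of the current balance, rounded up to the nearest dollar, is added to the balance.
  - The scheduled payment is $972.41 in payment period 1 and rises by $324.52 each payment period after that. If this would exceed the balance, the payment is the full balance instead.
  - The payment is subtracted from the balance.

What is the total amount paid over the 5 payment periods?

Payment period 1: opening $7,365.84; interest $30.00 → $7,395.84; payment $972.41; balance $6,423.43
Payment period 2: opening $6,423.43; interest $26.00 → $6,449.43; payment $1,296.93; balance $5,152.50
Payment period 3: opening $5,152.50; interest $21.00 → $5,173.50; payment $1,621.45; balance $3,552.05
Payment period 4: opening $3,552.05; interest $15.00 → $3,567.05; payment $1,945.97; balance $1,621.08
Payment period 5: opening $1,621.08; interest $7.00 → $1,628.08; payment $1,628.08; balance $0.00
Total paid: $7,464.84

$7,464.84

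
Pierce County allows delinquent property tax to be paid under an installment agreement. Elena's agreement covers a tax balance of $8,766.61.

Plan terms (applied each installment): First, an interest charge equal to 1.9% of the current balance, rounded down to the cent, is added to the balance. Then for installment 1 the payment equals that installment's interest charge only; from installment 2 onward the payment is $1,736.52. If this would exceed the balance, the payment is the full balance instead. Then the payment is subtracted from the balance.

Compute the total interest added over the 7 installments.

$706.99

Installment 1: opening $8,766.61; interest $166.56 → $8,933.17; payment $166.56; balance $8,766.61
Installment 2: opening $8,766.61; interest $166.56 → $8,933.17; payment $1,736.52; balance $7,196.65
Installment 3: opening $7,196.65; interest $136.73 → $7,333.38; payment $1,736.52; balance $5,596.86
Installment 4: opening $5,596.86; interest $106.34 → $5,703.20; payment $1,736.52; balance $3,966.68
Installment 5: opening $3,966.68; interest $75.36 → $4,042.04; payment $1,736.52; balance $2,305.52
Installment 6: opening $2,305.52; interest $43.80 → $2,349.32; payment $1,736.52; balance $612.80
Installment 7: opening $612.80; interest $11.64 → $624.44; payment $624.44; balance $0.00
Total interest: $166.56 + $166.56 + $136.73 + $106.34 + $75.36 + $43.80 + $11.64 = $706.99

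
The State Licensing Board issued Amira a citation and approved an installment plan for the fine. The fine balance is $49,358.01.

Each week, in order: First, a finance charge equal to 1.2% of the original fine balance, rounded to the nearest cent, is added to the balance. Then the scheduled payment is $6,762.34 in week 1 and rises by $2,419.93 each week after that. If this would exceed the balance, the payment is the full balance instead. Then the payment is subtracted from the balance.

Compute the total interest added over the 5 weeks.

Week 1: opening $49,358.01; interest $592.30 → $49,950.31; payment $6,762.34; balance $43,187.97
Week 2: opening $43,187.97; interest $592.30 → $43,780.27; payment $9,182.27; balance $34,598.00
Week 3: opening $34,598.00; interest $592.30 → $35,190.30; payment $11,602.20; balance $23,588.10
Week 4: opening $23,588.10; interest $592.30 → $24,180.40; payment $14,022.13; balance $10,158.27
Week 5: opening $10,158.27; interest $592.30 → $10,750.57; payment $10,750.57; balance $0.00
Total interest: $592.30 + $592.30 + $592.30 + $592.30 + $592.30 = $2,961.50

$2,961.50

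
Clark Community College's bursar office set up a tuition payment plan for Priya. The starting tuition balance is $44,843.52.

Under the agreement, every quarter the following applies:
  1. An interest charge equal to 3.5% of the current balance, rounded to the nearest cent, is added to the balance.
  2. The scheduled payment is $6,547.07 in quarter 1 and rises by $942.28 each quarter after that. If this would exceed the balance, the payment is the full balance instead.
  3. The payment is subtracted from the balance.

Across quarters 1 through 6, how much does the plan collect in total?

Quarter 1: opening $44,843.52; interest $1,569.52 → $46,413.04; payment $6,547.07; balance $39,865.97
Quarter 2: opening $39,865.97; interest $1,395.31 → $41,261.28; payment $7,489.35; balance $33,771.93
Quarter 3: opening $33,771.93; interest $1,182.02 → $34,953.95; payment $8,431.63; balance $26,522.32
Quarter 4: opening $26,522.32; interest $928.28 → $27,450.60; payment $9,373.91; balance $18,076.69
Quarter 5: opening $18,076.69; interest $632.68 → $18,709.37; payment $10,316.19; balance $8,393.18
Quarter 6: opening $8,393.18; interest $293.76 → $8,686.94; payment $8,686.94; balance $0.00
Total paid: $50,845.09

$50,845.09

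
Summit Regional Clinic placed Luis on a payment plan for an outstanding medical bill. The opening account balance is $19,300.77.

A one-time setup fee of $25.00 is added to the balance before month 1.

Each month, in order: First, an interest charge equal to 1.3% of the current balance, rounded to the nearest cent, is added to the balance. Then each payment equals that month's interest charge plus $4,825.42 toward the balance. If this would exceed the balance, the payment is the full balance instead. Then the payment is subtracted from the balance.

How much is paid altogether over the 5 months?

Month 1: $19,325.77 +$251.24 interest = $19,577.01; pay $5,076.66 → $14,500.35
Month 2: $14,500.35 +$188.50 interest = $14,688.85; pay $5,013.92 → $9,674.93
Month 3: $9,674.93 +$125.77 interest = $9,800.70; pay $4,951.19 → $4,849.51
Month 4: $4,849.51 +$63.04 interest = $4,912.55; pay $4,888.46 → $24.09
Month 5: $24.09 +$0.31 interest = $24.40; pay $24.40 → $0.00
Total paid: $19,954.63

$19,954.63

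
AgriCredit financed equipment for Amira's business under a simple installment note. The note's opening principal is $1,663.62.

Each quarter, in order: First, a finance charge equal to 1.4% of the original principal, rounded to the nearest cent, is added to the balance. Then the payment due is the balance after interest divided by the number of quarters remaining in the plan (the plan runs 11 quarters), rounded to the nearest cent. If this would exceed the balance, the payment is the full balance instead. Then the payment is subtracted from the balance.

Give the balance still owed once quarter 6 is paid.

$841.97

Quarter 1: opening $1,663.62; interest $23.29 → $1,686.91; payment $153.36; balance $1,533.55
Quarter 2: opening $1,533.55; interest $23.29 → $1,556.84; payment $155.68; balance $1,401.16
Quarter 3: opening $1,401.16; interest $23.29 → $1,424.45; payment $158.27; balance $1,266.18
Quarter 4: opening $1,266.18; interest $23.29 → $1,289.47; payment $161.18; balance $1,128.29
Quarter 5: opening $1,128.29; interest $23.29 → $1,151.58; payment $164.51; balance $987.07
Quarter 6: opening $987.07; interest $23.29 → $1,010.36; payment $168.39; balance $841.97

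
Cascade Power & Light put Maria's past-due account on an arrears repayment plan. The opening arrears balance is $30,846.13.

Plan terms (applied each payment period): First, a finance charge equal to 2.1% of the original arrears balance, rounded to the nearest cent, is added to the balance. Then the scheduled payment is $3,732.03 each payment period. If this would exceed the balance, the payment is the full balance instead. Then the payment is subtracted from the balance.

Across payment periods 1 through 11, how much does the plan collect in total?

$37,971.60

# | Opening | Interest | Payment | End bal
1 | $30,846.13 | $647.77 | $3,732.03 | $27,761.87
2 | $27,761.87 | $647.77 | $3,732.03 | $24,677.61
3 | $24,677.61 | $647.77 | $3,732.03 | $21,593.35
4 | $21,593.35 | $647.77 | $3,732.03 | $18,509.09
5 | $18,509.09 | $647.77 | $3,732.03 | $15,424.83
6 | $15,424.83 | $647.77 | $3,732.03 | $12,340.57
7 | $12,340.57 | $647.77 | $3,732.03 | $9,256.31
8 | $9,256.31 | $647.77 | $3,732.03 | $6,172.05
9 | $6,172.05 | $647.77 | $3,732.03 | $3,087.79
10 | $3,087.79 | $647.77 | $3,732.03 | $3.53
11 | $3.53 | $647.77 | $651.30 | $0.00
Total paid: $37,971.60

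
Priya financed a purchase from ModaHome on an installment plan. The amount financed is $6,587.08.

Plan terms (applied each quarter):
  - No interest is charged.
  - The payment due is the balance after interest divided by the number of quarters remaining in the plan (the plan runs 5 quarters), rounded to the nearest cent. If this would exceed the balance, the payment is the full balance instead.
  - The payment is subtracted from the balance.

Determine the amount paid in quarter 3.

$1,317.41

Quarter 1: opening $6,587.08; payment $1,317.42; balance $5,269.66
Quarter 2: opening $5,269.66; payment $1,317.42; balance $3,952.24
Quarter 3: opening $3,952.24; payment $1,317.41; balance $2,634.83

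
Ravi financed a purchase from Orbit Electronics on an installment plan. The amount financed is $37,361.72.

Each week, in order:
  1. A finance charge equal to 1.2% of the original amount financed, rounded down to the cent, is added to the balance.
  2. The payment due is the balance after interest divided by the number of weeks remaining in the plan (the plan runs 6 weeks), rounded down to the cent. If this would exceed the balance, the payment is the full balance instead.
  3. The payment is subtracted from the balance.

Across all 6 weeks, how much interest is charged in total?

$2,690.04

# | Opening | Interest | Payment | End bal
1 | $37,361.72 | $448.34 | $6,301.67 | $31,508.39
2 | $31,508.39 | $448.34 | $6,391.34 | $25,565.39
3 | $25,565.39 | $448.34 | $6,503.43 | $19,510.30
4 | $19,510.30 | $448.34 | $6,652.88 | $13,305.76
5 | $13,305.76 | $448.34 | $6,877.05 | $6,877.05
6 | $6,877.05 | $448.34 | $7,325.39 | $0.00
Total interest: $448.34 + $448.34 + $448.34 + $448.34 + $448.34 + $448.34 = $2,690.04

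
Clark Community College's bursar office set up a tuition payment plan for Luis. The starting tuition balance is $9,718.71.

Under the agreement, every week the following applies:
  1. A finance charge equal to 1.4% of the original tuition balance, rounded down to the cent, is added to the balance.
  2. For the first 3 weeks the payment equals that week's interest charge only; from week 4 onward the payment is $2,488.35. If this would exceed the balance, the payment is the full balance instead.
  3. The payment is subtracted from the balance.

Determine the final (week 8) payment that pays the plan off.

$445.61

Week 1: opening $9,718.71; interest $136.06 → $9,854.77; payment $136.06; balance $9,718.71
Week 2: opening $9,718.71; interest $136.06 → $9,854.77; payment $136.06; balance $9,718.71
Week 3: opening $9,718.71; interest $136.06 → $9,854.77; payment $136.06; balance $9,718.71
Week 4: opening $9,718.71; interest $136.06 → $9,854.77; payment $2,488.35; balance $7,366.42
Week 5: opening $7,366.42; interest $136.06 → $7,502.48; payment $2,488.35; balance $5,014.13
Week 6: opening $5,014.13; interest $136.06 → $5,150.19; payment $2,488.35; balance $2,661.84
Week 7: opening $2,661.84; interest $136.06 → $2,797.90; payment $2,488.35; balance $309.55
Week 8: opening $309.55; interest $136.06 → $445.61; payment $445.61; balance $0.00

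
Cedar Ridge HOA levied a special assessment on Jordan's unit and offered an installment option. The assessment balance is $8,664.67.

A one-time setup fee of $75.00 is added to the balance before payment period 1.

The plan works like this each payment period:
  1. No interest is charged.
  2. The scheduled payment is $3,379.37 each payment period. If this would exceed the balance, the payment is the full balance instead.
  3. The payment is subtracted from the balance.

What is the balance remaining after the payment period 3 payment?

# | Opening | Payment | End bal
1 | $8,739.67 | $3,379.37 | $5,360.30
2 | $5,360.30 | $3,379.37 | $1,980.93
3 | $1,980.93 | $1,980.93 | $0.00

$0.00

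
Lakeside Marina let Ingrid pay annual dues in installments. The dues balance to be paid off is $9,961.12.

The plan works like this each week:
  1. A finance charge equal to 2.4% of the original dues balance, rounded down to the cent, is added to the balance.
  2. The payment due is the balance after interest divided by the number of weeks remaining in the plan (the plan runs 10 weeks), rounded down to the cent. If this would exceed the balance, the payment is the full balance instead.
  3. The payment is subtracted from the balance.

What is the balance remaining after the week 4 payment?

# | Opening | Interest | Payment | End bal
1 | $9,961.12 | $239.06 | $1,020.01 | $9,180.17
2 | $9,180.17 | $239.06 | $1,046.58 | $8,372.65
3 | $8,372.65 | $239.06 | $1,076.46 | $7,535.25
4 | $7,535.25 | $239.06 | $1,110.61 | $6,663.70

$6,663.70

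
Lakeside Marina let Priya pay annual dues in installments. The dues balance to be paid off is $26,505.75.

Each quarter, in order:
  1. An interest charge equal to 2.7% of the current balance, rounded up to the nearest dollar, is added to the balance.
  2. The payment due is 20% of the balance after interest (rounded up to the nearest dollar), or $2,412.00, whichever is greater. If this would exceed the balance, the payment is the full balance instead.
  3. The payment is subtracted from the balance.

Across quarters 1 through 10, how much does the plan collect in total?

Quarter 1: opening $26,505.75; interest $716.00 → $27,221.75; payment $5,445.00; balance $21,776.75
Quarter 2: opening $21,776.75; interest $588.00 → $22,364.75; payment $4,473.00; balance $17,891.75
Quarter 3: opening $17,891.75; interest $484.00 → $18,375.75; payment $3,676.00; balance $14,699.75
Quarter 4: opening $14,699.75; interest $397.00 → $15,096.75; payment $3,020.00; balance $12,076.75
Quarter 5: opening $12,076.75; interest $327.00 → $12,403.75; payment $2,481.00; balance $9,922.75
Quarter 6: opening $9,922.75; interest $268.00 → $10,190.75; payment $2,412.00; balance $7,778.75
Quarter 7: opening $7,778.75; interest $211.00 → $7,989.75; payment $2,412.00; balance $5,577.75
Quarter 8: opening $5,577.75; interest $151.00 → $5,728.75; payment $2,412.00; balance $3,316.75
Quarter 9: opening $3,316.75; interest $90.00 → $3,406.75; payment $2,412.00; balance $994.75
Quarter 10: opening $994.75; interest $27.00 → $1,021.75; payment $1,021.75; balance $0.00
Total paid: $29,764.75

$29,764.75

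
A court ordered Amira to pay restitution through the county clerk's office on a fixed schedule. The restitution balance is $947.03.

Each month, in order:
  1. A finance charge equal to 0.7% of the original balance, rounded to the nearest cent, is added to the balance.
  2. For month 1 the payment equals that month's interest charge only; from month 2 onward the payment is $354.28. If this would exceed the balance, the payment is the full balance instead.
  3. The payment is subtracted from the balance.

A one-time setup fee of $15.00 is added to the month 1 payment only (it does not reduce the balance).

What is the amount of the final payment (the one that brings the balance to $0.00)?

$258.36

Month 1: opening $947.03; interest $6.63 → $953.66; payment $6.63 (+ $15.00 fee); balance $947.03
Month 2: opening $947.03; interest $6.63 → $953.66; payment $354.28; balance $599.38
Month 3: opening $599.38; interest $6.63 → $606.01; payment $354.28; balance $251.73
Month 4: opening $251.73; interest $6.63 → $258.36; payment $258.36; balance $0.00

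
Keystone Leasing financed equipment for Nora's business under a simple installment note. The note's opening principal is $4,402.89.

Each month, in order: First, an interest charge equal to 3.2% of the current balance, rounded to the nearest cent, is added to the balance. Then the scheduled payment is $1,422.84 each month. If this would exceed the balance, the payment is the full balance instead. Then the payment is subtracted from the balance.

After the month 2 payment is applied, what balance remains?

$1,797.97

Month 1: opening $4,402.89; interest $140.89 → $4,543.78; payment $1,422.84; balance $3,120.94
Month 2: opening $3,120.94; interest $99.87 → $3,220.81; payment $1,422.84; balance $1,797.97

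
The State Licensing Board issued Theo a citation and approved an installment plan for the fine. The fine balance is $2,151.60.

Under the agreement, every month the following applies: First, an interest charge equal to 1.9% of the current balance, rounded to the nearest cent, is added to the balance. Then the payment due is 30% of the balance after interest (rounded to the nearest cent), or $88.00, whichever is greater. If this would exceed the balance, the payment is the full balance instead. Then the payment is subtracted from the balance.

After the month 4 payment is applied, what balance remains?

Month 1: opening $2,151.60; interest $40.88 → $2,192.48; payment $657.74; balance $1,534.74
Month 2: opening $1,534.74; interest $29.16 → $1,563.90; payment $469.17; balance $1,094.73
Month 3: opening $1,094.73; interest $20.80 → $1,115.53; payment $334.66; balance $780.87
Month 4: opening $780.87; interest $14.84 → $795.71; payment $238.71; balance $557.00

$557.00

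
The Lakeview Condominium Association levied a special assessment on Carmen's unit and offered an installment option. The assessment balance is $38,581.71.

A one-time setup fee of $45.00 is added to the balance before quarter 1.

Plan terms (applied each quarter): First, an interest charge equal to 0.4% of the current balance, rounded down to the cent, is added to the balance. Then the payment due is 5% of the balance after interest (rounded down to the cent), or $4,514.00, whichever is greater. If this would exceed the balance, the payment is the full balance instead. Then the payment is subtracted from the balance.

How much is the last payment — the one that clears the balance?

Quarter 1: $38,626.71 +$154.50 interest = $38,781.21; pay $4,514.00 → $34,267.21
Quarter 2: $34,267.21 +$137.06 interest = $34,404.27; pay $4,514.00 → $29,890.27
Quarter 3: $29,890.27 +$119.56 interest = $30,009.83; pay $4,514.00 → $25,495.83
Quarter 4: $25,495.83 +$101.98 interest = $25,597.81; pay $4,514.00 → $21,083.81
Quarter 5: $21,083.81 +$84.33 interest = $21,168.14; pay $4,514.00 → $16,654.14
Quarter 6: $16,654.14 +$66.61 interest = $16,720.75; pay $4,514.00 → $12,206.75
Quarter 7: $12,206.75 +$48.82 interest = $12,255.57; pay $4,514.00 → $7,741.57
Quarter 8: $7,741.57 +$30.96 interest = $7,772.53; pay $4,514.00 → $3,258.53
Quarter 9: $3,258.53 +$13.03 interest = $3,271.56; pay $3,271.56 → $0.00

$3,271.56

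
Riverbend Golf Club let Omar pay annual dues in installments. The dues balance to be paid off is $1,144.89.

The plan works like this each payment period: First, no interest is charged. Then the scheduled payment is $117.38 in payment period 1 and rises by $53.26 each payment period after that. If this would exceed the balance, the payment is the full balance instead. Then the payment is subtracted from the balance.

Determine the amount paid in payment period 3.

Payment period 1: $1,144.89 − $117.38 → $1,027.51
Payment period 2: $1,027.51 − $170.64 → $856.87
Payment period 3: $856.87 − $223.90 → $632.97

$223.90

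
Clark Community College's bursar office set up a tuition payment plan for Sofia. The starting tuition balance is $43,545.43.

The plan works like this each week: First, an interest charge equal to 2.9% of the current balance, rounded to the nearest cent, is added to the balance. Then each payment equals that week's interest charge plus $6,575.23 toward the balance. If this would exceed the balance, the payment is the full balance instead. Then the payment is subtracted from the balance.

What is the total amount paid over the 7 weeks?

$48,380.84

# | Opening | Interest | Payment | End bal
1 | $43,545.43 | $1,262.82 | $7,838.05 | $36,970.20
2 | $36,970.20 | $1,072.14 | $7,647.37 | $30,394.97
3 | $30,394.97 | $881.45 | $7,456.68 | $23,819.74
4 | $23,819.74 | $690.77 | $7,266.00 | $17,244.51
5 | $17,244.51 | $500.09 | $7,075.32 | $10,669.28
6 | $10,669.28 | $309.41 | $6,884.64 | $4,094.05
7 | $4,094.05 | $118.73 | $4,212.78 | $0.00
Total paid: $48,380.84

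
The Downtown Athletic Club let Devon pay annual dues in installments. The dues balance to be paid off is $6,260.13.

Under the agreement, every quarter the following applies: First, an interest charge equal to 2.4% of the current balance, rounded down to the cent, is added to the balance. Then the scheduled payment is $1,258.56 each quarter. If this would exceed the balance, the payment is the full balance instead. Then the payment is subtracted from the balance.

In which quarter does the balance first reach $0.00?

6

Quarter 1: $6,260.13 +$150.24 interest = $6,410.37; pay $1,258.56 → $5,151.81
Quarter 2: $5,151.81 +$123.64 interest = $5,275.45; pay $1,258.56 → $4,016.89
Quarter 3: $4,016.89 +$96.40 interest = $4,113.29; pay $1,258.56 → $2,854.73
Quarter 4: $2,854.73 +$68.51 interest = $2,923.24; pay $1,258.56 → $1,664.68
Quarter 5: $1,664.68 +$39.95 interest = $1,704.63; pay $1,258.56 → $446.07
Quarter 6: $446.07 +$10.70 interest = $456.77; pay $456.77 → $0.00
Balance reaches $0.00 in quarter 6.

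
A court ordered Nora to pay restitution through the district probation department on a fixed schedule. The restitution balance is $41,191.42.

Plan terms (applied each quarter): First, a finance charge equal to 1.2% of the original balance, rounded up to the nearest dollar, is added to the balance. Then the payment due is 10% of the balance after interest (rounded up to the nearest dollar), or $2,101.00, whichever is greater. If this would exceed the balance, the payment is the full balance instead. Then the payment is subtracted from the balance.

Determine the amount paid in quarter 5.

$2,906.00

Quarter 1: $41,191.42 +$495.00 interest = $41,686.42; pay $4,169.00 → $37,517.42
Quarter 2: $37,517.42 +$495.00 interest = $38,012.42; pay $3,802.00 → $34,210.42
Quarter 3: $34,210.42 +$495.00 interest = $34,705.42; pay $3,471.00 → $31,234.42
Quarter 4: $31,234.42 +$495.00 interest = $31,729.42; pay $3,173.00 → $28,556.42
Quarter 5: $28,556.42 +$495.00 interest = $29,051.42; pay $2,906.00 → $26,145.42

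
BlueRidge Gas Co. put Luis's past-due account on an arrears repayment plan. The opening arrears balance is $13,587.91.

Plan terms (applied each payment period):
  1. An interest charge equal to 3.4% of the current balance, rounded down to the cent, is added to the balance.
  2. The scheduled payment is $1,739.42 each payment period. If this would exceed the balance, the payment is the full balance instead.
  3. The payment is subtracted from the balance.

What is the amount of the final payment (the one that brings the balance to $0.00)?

$410.29

Payment period 1: opening $13,587.91; interest $461.98 → $14,049.89; payment $1,739.42; balance $12,310.47
Payment period 2: opening $12,310.47; interest $418.55 → $12,729.02; payment $1,739.42; balance $10,989.60
Payment period 3: opening $10,989.60; interest $373.64 → $11,363.24; payment $1,739.42; balance $9,623.82
Payment period 4: opening $9,623.82; interest $327.20 → $9,951.02; payment $1,739.42; balance $8,211.60
Payment period 5: opening $8,211.60; interest $279.19 → $8,490.79; payment $1,739.42; balance $6,751.37
Payment period 6: opening $6,751.37; interest $229.54 → $6,980.91; payment $1,739.42; balance $5,241.49
Payment period 7: opening $5,241.49; interest $178.21 → $5,419.70; payment $1,739.42; balance $3,680.28
Payment period 8: opening $3,680.28; interest $125.12 → $3,805.40; payment $1,739.42; balance $2,065.98
Payment period 9: opening $2,065.98; interest $70.24 → $2,136.22; payment $1,739.42; balance $396.80
Payment period 10: opening $396.80; interest $13.49 → $410.29; payment $410.29; balance $0.00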